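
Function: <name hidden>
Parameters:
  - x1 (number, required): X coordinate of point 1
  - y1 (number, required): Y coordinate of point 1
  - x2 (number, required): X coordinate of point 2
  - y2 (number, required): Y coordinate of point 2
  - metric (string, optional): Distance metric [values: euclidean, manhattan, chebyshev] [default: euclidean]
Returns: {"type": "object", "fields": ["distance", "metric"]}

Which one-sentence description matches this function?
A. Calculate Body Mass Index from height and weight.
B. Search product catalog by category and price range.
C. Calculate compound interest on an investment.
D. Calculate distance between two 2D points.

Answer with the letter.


Parameters x1, y1, x2, y2, metric and return ["distance", "metric"] fit: Calculate distance between two 2D points.
D


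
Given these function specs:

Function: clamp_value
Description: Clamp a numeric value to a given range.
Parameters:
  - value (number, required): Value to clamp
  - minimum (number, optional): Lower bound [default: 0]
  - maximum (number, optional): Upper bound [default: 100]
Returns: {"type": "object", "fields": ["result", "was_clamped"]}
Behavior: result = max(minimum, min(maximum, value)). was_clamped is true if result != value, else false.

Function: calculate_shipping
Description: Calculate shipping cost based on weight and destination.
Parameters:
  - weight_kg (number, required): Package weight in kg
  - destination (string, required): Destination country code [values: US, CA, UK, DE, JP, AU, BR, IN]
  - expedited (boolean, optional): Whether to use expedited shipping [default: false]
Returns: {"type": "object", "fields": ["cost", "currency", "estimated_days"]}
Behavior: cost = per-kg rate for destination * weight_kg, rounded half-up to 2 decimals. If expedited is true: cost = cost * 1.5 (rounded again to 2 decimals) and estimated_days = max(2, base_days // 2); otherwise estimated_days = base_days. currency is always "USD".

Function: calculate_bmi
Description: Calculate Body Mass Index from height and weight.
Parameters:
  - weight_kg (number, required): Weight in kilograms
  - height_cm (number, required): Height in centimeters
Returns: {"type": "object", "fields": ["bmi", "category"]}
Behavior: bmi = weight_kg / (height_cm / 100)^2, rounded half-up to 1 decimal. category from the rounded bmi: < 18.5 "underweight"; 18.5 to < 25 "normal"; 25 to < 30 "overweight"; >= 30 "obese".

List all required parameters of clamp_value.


Parameters of clamp_value and their required/optional flag:
  value: required
  minimum: optional
  maximum: optional
value


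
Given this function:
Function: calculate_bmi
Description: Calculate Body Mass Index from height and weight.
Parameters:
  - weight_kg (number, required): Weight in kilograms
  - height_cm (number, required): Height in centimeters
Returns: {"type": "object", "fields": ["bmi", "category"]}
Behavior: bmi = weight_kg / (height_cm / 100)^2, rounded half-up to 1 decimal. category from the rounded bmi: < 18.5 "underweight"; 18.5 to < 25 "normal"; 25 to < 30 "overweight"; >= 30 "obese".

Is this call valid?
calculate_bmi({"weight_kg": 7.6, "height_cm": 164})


Checking all required parameters present and types match... All valid.
Valid


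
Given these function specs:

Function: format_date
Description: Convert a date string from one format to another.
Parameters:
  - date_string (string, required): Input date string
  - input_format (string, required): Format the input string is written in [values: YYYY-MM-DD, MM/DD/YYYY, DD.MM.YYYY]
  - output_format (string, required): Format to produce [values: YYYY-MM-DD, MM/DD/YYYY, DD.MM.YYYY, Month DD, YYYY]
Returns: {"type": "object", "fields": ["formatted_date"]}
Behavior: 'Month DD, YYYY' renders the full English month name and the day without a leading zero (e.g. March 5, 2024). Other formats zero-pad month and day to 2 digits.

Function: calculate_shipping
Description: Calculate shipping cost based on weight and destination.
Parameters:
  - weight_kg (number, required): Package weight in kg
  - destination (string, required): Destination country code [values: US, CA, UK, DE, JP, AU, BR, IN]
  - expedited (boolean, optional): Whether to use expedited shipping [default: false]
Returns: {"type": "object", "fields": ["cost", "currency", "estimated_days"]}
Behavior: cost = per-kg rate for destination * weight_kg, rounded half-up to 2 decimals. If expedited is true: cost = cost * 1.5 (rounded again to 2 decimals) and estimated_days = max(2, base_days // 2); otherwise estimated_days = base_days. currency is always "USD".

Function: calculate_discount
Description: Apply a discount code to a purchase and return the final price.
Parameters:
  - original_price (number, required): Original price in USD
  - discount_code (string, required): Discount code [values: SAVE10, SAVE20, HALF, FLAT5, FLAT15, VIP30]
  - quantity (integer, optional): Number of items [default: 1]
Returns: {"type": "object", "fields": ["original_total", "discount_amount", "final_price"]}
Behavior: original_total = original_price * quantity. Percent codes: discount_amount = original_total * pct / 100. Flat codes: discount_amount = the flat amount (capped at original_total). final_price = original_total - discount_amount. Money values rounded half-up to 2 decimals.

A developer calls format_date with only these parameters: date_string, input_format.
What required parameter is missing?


Required parameters: date_string, input_format, output_format
Provided: date_string, input_format
Missing: output_format
output_format


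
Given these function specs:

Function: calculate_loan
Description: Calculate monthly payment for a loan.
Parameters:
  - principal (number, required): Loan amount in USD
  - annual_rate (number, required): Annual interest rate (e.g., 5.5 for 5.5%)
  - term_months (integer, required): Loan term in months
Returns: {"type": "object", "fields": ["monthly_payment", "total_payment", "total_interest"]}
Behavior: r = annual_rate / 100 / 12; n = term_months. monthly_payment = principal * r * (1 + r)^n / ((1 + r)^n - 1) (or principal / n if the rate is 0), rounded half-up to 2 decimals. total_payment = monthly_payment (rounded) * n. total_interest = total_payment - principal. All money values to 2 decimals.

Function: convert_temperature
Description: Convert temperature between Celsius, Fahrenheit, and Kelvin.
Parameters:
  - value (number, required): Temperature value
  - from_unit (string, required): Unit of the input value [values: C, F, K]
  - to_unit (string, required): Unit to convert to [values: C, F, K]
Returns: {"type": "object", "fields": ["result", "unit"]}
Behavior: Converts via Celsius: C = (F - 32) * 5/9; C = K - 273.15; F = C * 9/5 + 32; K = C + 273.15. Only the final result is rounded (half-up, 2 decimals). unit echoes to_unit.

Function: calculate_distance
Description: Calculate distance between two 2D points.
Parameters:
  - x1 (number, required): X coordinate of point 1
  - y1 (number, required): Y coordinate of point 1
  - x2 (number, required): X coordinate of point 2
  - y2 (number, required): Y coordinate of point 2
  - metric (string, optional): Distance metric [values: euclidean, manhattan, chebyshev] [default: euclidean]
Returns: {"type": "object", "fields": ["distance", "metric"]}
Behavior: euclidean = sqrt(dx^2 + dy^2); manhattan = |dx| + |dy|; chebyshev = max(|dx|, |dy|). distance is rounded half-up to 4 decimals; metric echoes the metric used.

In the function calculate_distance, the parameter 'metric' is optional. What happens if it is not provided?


The calculate_distance spec declares:
  - metric (string, optional): Distance metric [values: euclidean, manhattan, chebyshev] [default: euclidean]
It defaults to euclidean


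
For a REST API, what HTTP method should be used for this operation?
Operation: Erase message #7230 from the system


GET = read, POST = create, PUT = update/replace, DELETE = remove
This operation is a removal.
DELETE


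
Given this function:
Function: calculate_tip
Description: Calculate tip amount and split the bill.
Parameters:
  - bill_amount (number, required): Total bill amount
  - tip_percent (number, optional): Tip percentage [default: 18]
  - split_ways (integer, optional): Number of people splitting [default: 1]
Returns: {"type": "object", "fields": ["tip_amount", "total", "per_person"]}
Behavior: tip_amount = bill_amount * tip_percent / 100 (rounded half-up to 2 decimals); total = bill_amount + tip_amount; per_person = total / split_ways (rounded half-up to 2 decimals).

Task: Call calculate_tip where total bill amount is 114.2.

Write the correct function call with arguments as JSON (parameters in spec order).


Mapping each described value to its parameter name:
  'Total bill amount' -> bill_amount = 114.2
calculate_tip({"bill_amount": 114.2})


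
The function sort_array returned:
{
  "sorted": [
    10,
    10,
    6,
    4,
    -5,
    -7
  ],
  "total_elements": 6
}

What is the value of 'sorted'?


[10, 10, 6, 4, -5, -7]


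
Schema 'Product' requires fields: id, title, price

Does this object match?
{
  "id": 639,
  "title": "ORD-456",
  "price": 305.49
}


Checking required fields... All present.
Valid - all required fields present


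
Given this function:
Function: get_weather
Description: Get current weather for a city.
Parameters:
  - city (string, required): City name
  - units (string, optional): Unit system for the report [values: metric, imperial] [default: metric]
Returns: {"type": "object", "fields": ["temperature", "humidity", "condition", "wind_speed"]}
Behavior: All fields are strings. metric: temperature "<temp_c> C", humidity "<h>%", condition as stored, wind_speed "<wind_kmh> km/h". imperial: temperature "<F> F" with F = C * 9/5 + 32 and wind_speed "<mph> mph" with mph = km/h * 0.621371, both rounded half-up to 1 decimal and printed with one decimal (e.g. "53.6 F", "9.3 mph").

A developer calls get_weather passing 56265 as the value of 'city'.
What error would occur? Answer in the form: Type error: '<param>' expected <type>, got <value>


Spec: 'city' is declared as string; 56265 is an integer.
Type error: 'city' expected string, got 56265


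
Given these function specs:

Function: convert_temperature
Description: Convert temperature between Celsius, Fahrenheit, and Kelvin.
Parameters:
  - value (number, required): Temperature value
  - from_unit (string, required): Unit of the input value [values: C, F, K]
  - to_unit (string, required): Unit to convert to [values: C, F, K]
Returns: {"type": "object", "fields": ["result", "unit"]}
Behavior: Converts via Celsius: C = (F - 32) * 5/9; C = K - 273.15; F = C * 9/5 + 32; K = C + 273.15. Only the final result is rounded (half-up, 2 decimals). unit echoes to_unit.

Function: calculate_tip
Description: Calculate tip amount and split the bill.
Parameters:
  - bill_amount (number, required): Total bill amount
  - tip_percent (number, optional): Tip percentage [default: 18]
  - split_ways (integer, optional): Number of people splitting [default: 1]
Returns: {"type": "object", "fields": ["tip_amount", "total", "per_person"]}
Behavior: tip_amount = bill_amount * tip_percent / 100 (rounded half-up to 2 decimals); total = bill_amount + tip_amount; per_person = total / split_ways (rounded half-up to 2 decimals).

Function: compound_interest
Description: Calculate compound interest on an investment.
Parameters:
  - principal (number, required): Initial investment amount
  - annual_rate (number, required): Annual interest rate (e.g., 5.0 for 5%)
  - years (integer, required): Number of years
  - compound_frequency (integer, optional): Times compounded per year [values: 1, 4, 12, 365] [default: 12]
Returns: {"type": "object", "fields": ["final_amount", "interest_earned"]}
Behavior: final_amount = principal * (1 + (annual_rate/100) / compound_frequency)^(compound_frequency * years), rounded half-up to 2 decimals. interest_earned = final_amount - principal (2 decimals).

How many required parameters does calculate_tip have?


Parameters of calculate_tip: bill_amount (required), tip_percent (optional), split_ways (optional)
Required count:
1


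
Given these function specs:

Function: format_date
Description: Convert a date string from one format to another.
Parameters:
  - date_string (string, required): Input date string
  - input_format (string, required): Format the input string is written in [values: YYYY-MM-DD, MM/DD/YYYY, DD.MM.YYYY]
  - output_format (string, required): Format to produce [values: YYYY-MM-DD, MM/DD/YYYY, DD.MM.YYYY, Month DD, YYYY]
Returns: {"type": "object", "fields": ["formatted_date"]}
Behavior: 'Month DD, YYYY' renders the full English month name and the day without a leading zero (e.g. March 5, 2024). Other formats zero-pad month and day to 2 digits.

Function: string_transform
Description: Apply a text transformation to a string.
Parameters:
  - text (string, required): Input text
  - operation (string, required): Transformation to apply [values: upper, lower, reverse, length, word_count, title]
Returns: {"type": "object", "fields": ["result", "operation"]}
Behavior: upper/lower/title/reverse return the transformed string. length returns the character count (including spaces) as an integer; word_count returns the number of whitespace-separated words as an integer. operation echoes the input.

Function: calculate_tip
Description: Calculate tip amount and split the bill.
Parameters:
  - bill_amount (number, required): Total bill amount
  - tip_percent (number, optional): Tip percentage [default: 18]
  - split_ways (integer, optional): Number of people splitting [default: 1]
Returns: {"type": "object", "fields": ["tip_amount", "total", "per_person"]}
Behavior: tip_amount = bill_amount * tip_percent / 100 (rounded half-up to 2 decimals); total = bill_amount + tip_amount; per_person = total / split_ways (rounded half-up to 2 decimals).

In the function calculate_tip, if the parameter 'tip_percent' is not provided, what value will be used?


The calculate_tip spec declares:
  - tip_percent (number, optional): Tip percentage [default: 18]
Default:
18


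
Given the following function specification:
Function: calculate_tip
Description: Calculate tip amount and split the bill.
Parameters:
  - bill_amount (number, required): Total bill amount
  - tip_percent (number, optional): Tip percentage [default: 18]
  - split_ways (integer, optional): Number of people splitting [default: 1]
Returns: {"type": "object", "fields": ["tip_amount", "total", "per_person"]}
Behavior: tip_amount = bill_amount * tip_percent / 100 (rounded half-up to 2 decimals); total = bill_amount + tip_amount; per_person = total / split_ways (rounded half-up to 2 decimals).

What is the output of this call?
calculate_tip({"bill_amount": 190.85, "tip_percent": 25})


Defaults applied: split_ways=1
tip_amount = 190.85 * 25/100 = 47.7125 -> 47.71
total = 190.85 + 47.71 = 238.56
per_person = 238.56 / 1 = 238.56 -> 238.56
Output:
{"tip_amount": 47.71, "total": 238.56, "per_person": 238.56}


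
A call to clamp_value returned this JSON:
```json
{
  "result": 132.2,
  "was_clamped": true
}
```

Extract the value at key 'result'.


132.2


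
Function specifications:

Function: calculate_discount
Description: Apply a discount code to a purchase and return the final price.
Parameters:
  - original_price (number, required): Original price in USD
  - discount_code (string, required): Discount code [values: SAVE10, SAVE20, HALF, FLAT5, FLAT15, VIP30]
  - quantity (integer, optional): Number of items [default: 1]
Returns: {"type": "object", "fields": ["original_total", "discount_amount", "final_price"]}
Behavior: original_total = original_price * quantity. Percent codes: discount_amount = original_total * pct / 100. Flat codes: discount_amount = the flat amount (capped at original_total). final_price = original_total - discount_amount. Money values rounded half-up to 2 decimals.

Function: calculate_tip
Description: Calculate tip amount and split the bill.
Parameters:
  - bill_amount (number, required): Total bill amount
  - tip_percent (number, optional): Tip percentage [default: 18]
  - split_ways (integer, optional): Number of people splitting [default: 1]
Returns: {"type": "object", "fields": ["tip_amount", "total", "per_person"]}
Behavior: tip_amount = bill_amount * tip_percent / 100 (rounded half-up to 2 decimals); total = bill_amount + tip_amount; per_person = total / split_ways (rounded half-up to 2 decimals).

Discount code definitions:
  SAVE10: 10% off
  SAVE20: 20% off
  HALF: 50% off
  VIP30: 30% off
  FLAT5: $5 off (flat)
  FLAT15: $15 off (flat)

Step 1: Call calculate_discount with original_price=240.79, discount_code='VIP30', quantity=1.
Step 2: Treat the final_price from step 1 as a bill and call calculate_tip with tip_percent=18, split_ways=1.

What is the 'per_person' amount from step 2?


Step 1: calculate_discount(original_price=240.79, discount_code=VIP30, quantity=1)
  original_total = 240.79 * 1 = 240.79
  VIP30 = 30% off: discount_amount = 240.79 * 30/100 = 72.237 -> 72.24
  final_price = 240.79 - 72.24 = 168.55
  -> final_price = 168.55
Step 2: calculate_tip(bill_amount=168.55, tip_percent=18, split_ways=1)
  tip_amount = 168.55 * 18/100 = 30.339 -> 30.34
  total = 168.55 + 30.34 = 198.89
  per_person = 198.89 / 1 = 198.89 -> 198.89
  -> per_person = 198.89
$198.89


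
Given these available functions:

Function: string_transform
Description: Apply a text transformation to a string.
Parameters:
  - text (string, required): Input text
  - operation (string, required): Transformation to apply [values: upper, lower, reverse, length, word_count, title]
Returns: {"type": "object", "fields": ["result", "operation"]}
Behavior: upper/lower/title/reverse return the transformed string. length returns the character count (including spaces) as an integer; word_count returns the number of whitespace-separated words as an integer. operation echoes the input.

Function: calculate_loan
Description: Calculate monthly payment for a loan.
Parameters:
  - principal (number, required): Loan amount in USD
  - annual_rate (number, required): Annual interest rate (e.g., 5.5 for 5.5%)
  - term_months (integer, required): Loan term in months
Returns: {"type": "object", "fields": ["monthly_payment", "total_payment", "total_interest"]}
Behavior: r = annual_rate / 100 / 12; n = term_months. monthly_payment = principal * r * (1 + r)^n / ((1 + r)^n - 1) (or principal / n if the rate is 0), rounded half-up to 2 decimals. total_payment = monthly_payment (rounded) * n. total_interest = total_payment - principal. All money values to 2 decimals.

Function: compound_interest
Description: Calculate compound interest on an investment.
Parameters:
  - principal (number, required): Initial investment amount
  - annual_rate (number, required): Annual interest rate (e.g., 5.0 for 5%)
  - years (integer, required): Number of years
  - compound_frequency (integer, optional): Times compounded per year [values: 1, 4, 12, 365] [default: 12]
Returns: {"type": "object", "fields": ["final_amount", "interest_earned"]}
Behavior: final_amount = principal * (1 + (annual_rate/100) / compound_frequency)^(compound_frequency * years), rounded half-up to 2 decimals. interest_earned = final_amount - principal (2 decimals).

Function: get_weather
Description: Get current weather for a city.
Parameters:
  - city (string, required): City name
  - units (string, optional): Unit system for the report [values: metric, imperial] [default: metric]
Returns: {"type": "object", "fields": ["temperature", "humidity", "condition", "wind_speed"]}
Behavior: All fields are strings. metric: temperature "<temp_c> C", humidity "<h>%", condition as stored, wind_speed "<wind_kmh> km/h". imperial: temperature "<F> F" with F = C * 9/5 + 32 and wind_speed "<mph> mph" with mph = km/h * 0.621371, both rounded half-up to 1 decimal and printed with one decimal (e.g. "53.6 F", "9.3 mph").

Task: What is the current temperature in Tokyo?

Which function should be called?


The task needs a function whose description is: Get current weather for a city.
get_weather


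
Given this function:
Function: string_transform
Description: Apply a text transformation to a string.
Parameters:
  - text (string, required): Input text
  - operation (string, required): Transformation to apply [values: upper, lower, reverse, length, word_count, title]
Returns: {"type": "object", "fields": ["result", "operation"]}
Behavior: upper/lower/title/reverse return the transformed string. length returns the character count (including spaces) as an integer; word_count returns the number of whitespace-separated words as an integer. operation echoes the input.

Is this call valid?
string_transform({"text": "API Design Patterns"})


Checking required parameters...
Missing required parameter: operation
Invalid - missing required parameter 'operation'


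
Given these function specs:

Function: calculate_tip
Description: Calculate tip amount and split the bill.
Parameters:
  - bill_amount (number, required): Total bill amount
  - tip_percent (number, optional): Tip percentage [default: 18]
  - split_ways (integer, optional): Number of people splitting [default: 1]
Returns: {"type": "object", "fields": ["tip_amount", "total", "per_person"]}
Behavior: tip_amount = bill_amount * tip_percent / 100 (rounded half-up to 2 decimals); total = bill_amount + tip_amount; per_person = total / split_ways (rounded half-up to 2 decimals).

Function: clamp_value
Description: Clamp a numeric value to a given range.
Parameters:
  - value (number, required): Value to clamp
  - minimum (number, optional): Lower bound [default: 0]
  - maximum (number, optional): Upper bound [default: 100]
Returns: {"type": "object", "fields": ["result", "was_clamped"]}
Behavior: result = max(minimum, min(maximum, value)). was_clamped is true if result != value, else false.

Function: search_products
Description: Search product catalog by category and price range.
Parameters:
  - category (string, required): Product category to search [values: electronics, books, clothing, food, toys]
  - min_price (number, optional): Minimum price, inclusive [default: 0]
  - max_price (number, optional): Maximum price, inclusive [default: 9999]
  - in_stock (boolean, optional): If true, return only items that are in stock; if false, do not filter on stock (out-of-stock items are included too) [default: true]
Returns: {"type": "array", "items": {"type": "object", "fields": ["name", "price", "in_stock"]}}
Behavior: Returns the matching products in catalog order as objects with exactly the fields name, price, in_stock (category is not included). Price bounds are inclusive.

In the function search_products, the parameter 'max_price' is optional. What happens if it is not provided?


The search_products spec declares:
  - max_price (number, optional): Maximum price, inclusive [default: 9999]
It defaults to 9999


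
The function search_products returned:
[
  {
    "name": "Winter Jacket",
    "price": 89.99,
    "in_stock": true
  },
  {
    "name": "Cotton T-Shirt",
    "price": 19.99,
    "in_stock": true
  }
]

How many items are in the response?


Items: Winter Jacket, Cotton T-Shirt
2


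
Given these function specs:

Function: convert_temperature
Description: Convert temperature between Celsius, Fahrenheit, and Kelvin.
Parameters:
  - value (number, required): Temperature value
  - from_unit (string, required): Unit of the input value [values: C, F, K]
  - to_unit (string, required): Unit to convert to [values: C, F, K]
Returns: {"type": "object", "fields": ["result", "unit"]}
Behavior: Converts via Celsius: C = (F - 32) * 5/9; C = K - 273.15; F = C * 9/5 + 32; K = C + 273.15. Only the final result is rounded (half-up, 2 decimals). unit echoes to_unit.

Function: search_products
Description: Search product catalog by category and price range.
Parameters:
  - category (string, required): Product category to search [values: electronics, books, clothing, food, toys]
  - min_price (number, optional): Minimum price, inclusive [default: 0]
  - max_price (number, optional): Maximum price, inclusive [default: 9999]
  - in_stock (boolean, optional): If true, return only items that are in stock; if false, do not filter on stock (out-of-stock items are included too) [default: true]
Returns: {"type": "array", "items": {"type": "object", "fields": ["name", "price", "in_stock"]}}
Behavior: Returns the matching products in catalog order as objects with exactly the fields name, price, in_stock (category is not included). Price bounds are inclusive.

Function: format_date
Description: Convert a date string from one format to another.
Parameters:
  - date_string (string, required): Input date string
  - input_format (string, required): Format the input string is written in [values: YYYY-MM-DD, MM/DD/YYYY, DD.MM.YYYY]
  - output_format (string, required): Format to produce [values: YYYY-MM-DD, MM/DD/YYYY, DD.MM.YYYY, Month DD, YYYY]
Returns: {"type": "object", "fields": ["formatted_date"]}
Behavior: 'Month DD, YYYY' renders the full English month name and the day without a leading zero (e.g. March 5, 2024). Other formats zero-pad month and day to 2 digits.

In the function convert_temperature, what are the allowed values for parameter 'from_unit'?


The convert_temperature spec declares:
  - from_unit (string, required): Unit of the input value [values: C, F, K]
Allowed values:
C, F, K


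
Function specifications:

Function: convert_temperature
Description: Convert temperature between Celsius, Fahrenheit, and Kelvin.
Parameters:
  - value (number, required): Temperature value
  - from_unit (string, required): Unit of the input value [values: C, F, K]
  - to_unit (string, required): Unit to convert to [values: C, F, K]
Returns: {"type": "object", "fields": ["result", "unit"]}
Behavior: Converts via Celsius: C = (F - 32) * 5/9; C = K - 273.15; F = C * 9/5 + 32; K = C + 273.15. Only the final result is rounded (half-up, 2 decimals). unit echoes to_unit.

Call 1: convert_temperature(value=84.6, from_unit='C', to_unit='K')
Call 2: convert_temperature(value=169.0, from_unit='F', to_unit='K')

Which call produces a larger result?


Call 1:
  Input already in C: 84.6
  To K: 84.6 + 273.15 = 357.75
  Round to 2 decimals: 357.75
  -> 357.75 K
Call 2:
  To C: (169 - 32) * 5/9 = 76.111111
  To K: 76.111111 + 273.15 = 349.261111
  Round to 2 decimals: 349.26
  -> 349.26 K
Call 1 (357.75 K)


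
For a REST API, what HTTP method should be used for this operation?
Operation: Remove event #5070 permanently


GET = read, POST = create, PUT = update/replace, DELETE = remove
This operation is a removal.
DELETE


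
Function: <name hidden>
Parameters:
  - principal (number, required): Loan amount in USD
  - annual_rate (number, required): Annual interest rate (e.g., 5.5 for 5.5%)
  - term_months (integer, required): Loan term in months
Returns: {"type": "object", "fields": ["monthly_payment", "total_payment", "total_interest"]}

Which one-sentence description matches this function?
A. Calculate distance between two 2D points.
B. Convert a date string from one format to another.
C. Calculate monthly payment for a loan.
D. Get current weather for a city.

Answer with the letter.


Parameters principal, annual_rate, term_months and return ["monthly_payment", "total_payment", "total_interest"] fit: Calculate monthly payment for a loan.
C


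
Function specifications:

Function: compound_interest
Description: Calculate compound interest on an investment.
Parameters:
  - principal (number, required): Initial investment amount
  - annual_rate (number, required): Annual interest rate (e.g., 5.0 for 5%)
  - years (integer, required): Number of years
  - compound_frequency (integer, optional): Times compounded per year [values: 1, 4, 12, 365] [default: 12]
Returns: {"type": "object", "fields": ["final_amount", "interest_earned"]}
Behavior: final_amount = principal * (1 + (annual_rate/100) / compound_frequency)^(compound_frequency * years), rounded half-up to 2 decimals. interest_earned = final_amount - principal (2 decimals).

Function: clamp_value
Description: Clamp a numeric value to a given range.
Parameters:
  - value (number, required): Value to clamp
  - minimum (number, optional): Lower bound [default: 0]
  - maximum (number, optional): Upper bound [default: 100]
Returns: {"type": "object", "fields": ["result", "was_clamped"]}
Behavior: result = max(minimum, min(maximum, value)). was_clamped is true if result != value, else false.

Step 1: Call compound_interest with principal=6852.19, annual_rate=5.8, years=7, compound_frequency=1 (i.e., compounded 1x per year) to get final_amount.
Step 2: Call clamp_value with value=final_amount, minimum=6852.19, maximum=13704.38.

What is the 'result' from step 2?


Step 1: compound_interest
  rate per period = 5.8/100/1 = 0.058 (keep full precision); periods = 1 * 7 = 7
  (1 + 0.058)^7 = 1.48388305
  final_amount = 6852.19 * 1.48388305 = 10167.848593 -> 10167.85
  interest_earned = 10167.85 - 6852.19 = 3315.66
  -> final_amount = 10167.85
Step 2: clamp_value(value=10167.85, minimum=6852.19, maximum=13704.38)
  result = max(6852.19, min(13704.38, 10167.85)) = max(6852.19, 10167.85) = 10167.85
  was_clamped = (10167.85 != 10167.85) = false
  -> result = 10167.85
10167.85


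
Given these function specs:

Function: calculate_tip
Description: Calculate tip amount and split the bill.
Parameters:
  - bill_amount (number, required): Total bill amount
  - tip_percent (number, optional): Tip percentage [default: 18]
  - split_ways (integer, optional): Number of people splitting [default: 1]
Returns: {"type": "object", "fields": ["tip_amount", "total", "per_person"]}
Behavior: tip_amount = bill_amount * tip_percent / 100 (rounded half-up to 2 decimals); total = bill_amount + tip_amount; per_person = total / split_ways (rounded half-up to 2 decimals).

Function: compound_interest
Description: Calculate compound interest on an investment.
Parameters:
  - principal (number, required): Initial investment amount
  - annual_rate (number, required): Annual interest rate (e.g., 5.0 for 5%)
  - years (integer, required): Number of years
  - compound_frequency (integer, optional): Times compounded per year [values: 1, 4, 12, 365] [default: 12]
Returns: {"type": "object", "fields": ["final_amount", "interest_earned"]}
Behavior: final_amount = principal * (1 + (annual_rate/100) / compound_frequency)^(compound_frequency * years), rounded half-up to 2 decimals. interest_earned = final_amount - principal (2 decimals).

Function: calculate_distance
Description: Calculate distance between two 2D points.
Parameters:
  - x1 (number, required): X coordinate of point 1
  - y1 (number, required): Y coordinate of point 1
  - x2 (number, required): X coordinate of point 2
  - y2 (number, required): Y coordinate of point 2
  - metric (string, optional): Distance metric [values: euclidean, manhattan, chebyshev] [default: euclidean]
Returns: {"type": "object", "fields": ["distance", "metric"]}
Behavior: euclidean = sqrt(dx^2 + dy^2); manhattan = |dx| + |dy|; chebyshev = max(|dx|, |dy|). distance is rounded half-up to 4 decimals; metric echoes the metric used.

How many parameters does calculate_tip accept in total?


Parameters of calculate_tip: bill_amount (required), tip_percent (optional), split_ways (optional)
Total:
3


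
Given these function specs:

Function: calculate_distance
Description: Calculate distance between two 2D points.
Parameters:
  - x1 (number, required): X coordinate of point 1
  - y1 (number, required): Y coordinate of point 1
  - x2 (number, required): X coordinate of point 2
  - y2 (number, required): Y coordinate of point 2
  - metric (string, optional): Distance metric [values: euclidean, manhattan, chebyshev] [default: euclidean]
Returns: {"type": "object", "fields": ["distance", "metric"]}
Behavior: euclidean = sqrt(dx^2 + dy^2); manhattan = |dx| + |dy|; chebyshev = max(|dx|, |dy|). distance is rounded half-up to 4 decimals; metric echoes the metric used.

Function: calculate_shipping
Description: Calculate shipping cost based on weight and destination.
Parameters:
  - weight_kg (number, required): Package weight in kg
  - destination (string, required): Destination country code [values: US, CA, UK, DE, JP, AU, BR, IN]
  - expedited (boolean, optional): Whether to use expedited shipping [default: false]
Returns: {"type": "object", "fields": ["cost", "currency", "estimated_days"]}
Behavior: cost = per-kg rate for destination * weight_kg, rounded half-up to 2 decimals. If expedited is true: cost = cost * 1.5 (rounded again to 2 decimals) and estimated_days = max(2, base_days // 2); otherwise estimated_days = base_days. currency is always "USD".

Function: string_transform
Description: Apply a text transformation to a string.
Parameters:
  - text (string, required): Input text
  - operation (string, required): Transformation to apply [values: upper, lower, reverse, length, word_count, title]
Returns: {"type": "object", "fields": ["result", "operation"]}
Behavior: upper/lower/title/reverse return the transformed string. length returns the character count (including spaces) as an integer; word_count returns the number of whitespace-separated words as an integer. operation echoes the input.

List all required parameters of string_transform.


Parameters of string_transform and their required/optional flag:
  text: required
  operation: required
operation, text


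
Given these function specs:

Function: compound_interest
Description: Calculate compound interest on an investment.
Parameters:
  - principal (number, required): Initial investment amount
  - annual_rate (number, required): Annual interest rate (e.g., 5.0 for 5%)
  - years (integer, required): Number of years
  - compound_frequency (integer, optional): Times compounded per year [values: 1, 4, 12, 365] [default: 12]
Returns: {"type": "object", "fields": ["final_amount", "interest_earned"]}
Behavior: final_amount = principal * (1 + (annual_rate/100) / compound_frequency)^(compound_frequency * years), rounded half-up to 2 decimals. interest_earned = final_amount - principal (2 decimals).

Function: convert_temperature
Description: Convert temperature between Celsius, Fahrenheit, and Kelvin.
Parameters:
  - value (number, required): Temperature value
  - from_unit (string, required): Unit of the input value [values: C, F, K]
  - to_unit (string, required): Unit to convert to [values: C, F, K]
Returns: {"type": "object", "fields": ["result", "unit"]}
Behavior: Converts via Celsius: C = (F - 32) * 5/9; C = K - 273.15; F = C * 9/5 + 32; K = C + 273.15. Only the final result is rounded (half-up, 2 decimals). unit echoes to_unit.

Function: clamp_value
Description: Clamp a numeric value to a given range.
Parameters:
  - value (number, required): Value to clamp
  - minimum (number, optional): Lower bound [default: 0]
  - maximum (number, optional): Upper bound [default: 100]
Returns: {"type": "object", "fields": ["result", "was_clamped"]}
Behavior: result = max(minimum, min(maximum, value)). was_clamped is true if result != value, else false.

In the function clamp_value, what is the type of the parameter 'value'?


The clamp_value spec declares:
  - value (number, required): Value to clamp
Type:
number


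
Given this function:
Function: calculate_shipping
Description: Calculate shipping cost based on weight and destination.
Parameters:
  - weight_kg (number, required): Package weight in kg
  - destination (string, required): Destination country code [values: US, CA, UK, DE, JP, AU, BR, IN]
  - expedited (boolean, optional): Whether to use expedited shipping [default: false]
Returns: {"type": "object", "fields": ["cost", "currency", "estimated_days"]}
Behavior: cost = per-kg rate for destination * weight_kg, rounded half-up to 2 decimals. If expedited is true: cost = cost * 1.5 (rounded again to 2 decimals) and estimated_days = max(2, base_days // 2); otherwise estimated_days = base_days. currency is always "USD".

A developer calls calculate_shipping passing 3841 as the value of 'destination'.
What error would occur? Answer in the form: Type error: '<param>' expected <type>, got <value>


Spec: 'destination' is declared as string; 3841 is an integer.
Type error: 'destination' expected string, got 3841


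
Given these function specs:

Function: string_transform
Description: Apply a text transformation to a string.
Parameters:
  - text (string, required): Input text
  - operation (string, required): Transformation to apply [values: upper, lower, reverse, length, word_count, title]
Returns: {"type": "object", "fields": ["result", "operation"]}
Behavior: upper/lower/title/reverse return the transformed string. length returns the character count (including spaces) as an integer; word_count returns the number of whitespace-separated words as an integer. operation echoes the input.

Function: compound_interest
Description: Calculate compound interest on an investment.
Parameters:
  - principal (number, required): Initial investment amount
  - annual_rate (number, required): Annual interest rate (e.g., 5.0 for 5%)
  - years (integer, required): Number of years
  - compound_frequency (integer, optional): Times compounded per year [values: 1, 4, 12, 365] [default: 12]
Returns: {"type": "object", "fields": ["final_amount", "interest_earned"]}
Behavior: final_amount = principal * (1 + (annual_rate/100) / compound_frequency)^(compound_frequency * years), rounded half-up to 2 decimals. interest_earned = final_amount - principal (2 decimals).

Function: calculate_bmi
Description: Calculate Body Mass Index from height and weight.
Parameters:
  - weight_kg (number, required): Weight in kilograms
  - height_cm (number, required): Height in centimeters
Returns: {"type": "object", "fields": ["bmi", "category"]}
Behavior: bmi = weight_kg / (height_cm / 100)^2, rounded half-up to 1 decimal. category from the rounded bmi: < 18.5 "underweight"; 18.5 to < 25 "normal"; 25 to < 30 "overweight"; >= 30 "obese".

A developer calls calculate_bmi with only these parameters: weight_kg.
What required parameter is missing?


Required parameters: weight_kg, height_cm
Provided: weight_kg
Missing: height_cm
height_cm


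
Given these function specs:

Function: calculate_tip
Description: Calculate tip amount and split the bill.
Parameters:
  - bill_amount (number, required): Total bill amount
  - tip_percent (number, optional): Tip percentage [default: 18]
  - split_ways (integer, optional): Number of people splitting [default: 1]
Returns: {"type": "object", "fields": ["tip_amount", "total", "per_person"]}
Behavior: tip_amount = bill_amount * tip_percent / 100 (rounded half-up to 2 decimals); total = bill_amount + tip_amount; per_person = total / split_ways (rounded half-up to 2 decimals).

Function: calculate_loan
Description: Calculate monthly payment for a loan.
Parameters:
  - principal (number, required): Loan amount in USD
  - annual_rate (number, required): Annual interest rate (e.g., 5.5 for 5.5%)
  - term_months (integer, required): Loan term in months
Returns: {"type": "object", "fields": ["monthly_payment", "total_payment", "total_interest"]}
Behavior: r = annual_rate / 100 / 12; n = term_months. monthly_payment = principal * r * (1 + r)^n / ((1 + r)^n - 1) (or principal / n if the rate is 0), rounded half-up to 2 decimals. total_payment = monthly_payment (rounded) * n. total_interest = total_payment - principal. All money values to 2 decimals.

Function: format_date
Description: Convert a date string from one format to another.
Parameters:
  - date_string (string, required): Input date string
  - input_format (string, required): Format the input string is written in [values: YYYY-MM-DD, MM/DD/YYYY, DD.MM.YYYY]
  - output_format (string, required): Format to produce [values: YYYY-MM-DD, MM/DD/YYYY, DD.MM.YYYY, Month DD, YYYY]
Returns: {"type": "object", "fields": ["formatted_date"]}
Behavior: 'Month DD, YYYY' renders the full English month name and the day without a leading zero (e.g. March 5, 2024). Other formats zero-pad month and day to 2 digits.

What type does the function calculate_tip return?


The calculate_tip spec declares Returns: {"type": "object", "fields": ["tip_amount", "total", "per_person"]}
Type:
object


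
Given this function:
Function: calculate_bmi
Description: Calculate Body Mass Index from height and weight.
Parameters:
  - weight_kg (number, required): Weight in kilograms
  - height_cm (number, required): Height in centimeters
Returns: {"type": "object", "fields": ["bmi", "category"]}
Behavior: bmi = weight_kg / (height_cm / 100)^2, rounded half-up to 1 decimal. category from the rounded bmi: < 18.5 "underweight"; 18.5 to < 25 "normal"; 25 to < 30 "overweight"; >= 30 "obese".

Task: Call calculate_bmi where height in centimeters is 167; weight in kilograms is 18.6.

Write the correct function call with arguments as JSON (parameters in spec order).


Mapping each described value to its parameter name:
  'Height in centimeters' -> height_cm = 167
  'Weight in kilograms' -> weight_kg = 18.6
calculate_bmi({"weight_kg": 18.6, "height_cm": 167})
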